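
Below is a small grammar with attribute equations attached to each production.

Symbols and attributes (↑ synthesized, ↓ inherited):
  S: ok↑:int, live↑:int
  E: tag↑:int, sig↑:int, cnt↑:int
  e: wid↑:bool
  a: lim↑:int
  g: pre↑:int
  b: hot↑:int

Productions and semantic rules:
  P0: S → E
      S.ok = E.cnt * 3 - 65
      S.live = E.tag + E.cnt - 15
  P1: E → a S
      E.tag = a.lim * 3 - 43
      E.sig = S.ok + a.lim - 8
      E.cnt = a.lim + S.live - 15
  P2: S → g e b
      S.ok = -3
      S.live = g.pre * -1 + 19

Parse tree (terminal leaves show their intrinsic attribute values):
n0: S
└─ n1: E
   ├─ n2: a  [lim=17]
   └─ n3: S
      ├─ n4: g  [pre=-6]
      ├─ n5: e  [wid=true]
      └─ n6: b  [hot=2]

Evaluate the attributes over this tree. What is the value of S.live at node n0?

20

1. n2.lim = 17  [terminal]
2. n4.pre = -6  [terminal]
3. n5.wid = true  [terminal]
4. n6.hot = 2  [terminal]
5. n3.ok = -3  [-3]
6. n3.live = 25  [g.pre * -1 + 19]
7. n1.tag = 8  [a.lim * 3 - 43]
8. n1.sig = 6  [S.ok + a.lim - 8]
9. n1.cnt = 27  [a.lim + S.live - 15]
10. n0.ok = 16  [E.cnt * 3 - 65]
11. n0.live = 20  [E.tag + E.cnt - 15]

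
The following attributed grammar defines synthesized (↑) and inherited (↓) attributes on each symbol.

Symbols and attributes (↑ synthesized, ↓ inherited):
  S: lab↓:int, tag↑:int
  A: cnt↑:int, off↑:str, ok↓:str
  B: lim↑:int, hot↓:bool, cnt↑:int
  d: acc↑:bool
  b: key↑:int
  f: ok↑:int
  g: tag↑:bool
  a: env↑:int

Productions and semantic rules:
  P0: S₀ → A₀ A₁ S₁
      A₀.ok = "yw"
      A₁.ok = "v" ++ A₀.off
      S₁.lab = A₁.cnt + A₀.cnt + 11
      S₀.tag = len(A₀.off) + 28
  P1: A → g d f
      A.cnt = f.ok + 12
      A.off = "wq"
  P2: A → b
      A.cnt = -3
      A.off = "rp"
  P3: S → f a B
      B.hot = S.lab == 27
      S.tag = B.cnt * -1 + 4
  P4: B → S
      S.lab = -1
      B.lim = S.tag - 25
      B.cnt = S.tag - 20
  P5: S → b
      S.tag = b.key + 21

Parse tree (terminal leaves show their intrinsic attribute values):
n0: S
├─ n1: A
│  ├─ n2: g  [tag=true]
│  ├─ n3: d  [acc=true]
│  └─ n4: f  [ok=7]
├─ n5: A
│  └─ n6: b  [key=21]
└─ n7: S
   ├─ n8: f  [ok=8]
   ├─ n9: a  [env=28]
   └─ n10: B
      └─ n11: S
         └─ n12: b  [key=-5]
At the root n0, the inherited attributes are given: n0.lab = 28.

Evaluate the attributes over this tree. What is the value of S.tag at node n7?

1. n0.lab = 28  [given at root]
2. n1.ok = "yw"  ["yw"]
3. n2.tag = true  [terminal]
4. n3.acc = true  [terminal]
5. n4.ok = 7  [terminal]
6. n1.cnt = 19  [f.ok + 12]
7. n1.off = "wq"  ["wq"]
8. n5.ok = "vwq"  ["v" ++ A₀.off]
9. n6.key = 21  [terminal]
10. n5.cnt = -3  [-3]
11. n5.off = "rp"  ["rp"]
12. n7.lab = 27  [A₁.cnt + A₀.cnt + 11]
13. n8.ok = 8  [terminal]
14. n9.env = 28  [terminal]
15. n10.hot = true  [S.lab == 27]
16. n11.lab = -1  [-1]
17. n12.key = -5  [terminal]
18. n11.tag = 16  [b.key + 21]
19. n10.lim = -9  [S.tag - 25]
20. n10.cnt = -4  [S.tag - 20]
21. n7.tag = 8  [B.cnt * -1 + 4]
22. n0.tag = 30  [len(A₀.off) + 28]

8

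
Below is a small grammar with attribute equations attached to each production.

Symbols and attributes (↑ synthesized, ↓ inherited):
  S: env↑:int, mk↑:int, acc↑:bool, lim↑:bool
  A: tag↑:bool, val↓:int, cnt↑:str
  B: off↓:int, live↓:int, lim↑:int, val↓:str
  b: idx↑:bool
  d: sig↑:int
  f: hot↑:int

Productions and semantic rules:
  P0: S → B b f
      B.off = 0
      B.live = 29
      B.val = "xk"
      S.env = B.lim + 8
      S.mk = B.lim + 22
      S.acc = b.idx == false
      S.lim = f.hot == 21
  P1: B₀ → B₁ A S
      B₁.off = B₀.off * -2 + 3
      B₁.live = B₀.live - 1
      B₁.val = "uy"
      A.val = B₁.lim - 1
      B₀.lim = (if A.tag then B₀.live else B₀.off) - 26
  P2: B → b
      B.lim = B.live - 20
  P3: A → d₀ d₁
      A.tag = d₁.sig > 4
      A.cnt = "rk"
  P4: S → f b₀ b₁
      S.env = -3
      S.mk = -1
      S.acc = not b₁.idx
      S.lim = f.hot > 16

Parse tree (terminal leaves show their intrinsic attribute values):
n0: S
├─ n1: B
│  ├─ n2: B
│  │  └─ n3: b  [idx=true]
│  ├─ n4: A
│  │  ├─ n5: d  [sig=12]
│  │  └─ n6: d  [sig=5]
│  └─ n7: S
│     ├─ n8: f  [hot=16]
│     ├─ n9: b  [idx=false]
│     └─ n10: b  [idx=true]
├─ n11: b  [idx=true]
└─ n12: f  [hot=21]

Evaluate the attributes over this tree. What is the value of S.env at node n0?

1. n1.off = 0  [0]
2. n1.live = 29  [29]
3. n1.val = "xk"  ["xk"]
4. n2.off = 3  [B₀.off * -2 + 3]
5. n2.live = 28  [B₀.live - 1]
6. n2.val = "uy"  ["uy"]
7. n3.idx = true  [terminal]
8. n2.lim = 8  [B.live - 20]
9. n4.val = 7  [B₁.lim - 1]
10. n5.sig = 12  [terminal]
11. n6.sig = 5  [terminal]
12. n4.tag = true  [d₁.sig > 4]
13. n4.cnt = "rk"  ["rk"]
14. n8.hot = 16  [terminal]
15. n9.idx = false  [terminal]
16. n10.idx = true  [terminal]
17. n7.env = -3  [-3]
18. n7.mk = -1  [-1]
19. n7.acc = false  [not b₁.idx]
20. n7.lim = false  [f.hot > 16]
21. n1.lim = 3  [(if A.tag then B₀.live else B₀.off) - 26]
22. n11.idx = true  [terminal]
23. n12.hot = 21  [terminal]
24. n0.env = 11  [B.lim + 8]
25. n0.mk = 25  [B.lim + 22]
26. n0.acc = false  [b.idx == false]
27. n0.lim = true  [f.hot == 21]

11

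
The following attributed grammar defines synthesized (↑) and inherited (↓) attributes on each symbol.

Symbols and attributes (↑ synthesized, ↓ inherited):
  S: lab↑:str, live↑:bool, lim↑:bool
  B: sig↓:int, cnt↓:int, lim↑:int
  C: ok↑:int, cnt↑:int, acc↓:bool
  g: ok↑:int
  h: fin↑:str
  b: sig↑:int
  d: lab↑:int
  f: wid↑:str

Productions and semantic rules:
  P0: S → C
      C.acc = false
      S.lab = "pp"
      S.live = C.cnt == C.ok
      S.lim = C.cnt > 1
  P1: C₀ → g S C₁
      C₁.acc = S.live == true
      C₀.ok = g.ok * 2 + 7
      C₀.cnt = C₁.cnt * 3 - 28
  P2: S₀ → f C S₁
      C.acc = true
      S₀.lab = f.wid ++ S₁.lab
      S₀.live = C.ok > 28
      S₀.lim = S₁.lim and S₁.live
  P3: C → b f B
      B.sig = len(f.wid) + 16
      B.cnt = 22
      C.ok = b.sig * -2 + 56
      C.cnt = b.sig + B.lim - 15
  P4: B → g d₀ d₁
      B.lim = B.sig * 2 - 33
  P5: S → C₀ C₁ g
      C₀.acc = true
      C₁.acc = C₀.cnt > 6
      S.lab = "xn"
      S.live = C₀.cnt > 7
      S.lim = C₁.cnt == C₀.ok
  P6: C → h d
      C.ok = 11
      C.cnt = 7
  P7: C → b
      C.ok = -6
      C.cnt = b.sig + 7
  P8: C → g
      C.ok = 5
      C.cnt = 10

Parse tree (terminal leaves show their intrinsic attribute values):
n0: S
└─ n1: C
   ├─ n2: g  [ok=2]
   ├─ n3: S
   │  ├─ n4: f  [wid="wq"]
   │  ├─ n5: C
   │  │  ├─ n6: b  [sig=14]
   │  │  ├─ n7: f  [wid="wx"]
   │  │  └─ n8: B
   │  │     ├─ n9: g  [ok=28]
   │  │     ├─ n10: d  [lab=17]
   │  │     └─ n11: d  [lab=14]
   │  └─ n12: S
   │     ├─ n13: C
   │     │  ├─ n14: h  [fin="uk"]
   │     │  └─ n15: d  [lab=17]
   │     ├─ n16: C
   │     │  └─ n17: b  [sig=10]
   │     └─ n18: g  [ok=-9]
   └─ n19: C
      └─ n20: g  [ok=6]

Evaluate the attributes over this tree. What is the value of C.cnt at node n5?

1. n1.acc = false  [false]
2. n2.ok = 2  [terminal]
3. n4.wid = "wq"  [terminal]
4. n5.acc = true  [true]
5. n6.sig = 14  [terminal]
6. n7.wid = "wx"  [terminal]
7. n8.sig = 18  [len(f.wid) + 16]
8. n8.cnt = 22  [22]
9. n9.ok = 28  [terminal]
10. n10.lab = 17  [terminal]
11. n11.lab = 14  [terminal]
12. n8.lim = 3  [B.sig * 2 - 33]
13. n5.ok = 28  [b.sig * -2 + 56]
14. n5.cnt = 2  [b.sig + B.lim - 15]
15. n13.acc = true  [true]
16. n14.fin = "uk"  [terminal]
17. n15.lab = 17  [terminal]
18. n13.ok = 11  [11]
19. n13.cnt = 7  [7]
20. n16.acc = true  [C₀.cnt > 6]
21. n17.sig = 10  [terminal]
22. n16.ok = -6  [-6]
23. n16.cnt = 17  [b.sig + 7]
24. n18.ok = -9  [terminal]
25. n12.lab = "xn"  ["xn"]
26. n12.live = false  [C₀.cnt > 7]
27. n12.lim = false  [C₁.cnt == C₀.ok]
28. n3.lab = "wqxn"  [f.wid ++ S₁.lab]
29. n3.live = false  [C.ok > 28]
30. n3.lim = false  [S₁.lim and S₁.live]
31. n19.acc = false  [S.live == true]
32. n20.ok = 6  [terminal]
33. n19.ok = 5  [5]
34. n19.cnt = 10  [10]
35. n1.ok = 11  [g.ok * 2 + 7]
36. n1.cnt = 2  [C₁.cnt * 3 - 28]
37. n0.lab = "pp"  ["pp"]
38. n0.live = false  [C.cnt == C.ok]
39. n0.lim = true  [C.cnt > 1]

2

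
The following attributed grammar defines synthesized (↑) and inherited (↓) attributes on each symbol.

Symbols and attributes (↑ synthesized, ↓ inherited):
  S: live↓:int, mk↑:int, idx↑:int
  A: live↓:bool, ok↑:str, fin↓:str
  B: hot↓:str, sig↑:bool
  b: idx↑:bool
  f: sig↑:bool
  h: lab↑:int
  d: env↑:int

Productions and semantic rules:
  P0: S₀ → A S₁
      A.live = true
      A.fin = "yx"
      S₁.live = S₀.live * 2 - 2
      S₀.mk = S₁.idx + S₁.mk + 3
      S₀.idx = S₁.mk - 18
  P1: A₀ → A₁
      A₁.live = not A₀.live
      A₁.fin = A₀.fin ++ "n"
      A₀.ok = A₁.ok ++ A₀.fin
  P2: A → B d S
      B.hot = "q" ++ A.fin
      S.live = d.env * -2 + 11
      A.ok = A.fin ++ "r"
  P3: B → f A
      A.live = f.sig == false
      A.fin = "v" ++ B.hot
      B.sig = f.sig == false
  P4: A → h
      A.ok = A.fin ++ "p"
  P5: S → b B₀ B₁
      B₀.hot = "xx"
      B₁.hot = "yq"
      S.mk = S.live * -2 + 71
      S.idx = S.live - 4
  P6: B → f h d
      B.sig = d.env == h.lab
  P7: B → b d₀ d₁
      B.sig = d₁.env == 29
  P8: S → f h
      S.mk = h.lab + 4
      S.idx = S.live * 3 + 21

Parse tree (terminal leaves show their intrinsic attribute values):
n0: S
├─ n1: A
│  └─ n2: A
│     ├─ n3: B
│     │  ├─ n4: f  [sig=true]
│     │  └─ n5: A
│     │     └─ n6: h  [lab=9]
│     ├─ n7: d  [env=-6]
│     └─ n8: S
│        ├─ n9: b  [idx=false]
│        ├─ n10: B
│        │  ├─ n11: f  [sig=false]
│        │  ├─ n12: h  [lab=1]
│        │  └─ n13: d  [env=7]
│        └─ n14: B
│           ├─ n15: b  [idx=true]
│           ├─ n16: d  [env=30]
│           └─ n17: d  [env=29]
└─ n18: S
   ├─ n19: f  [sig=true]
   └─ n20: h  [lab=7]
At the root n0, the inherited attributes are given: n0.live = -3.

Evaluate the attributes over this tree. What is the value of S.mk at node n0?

11

1. n0.live = -3  [given at root]
2. n1.live = true  [true]
3. n1.fin = "yx"  ["yx"]
4. n2.live = false  [not A₀.live]
5. n2.fin = "yxn"  [A₀.fin ++ "n"]
6. n3.hot = "qyxn"  ["q" ++ A.fin]
7. n4.sig = true  [terminal]
8. n5.live = false  [f.sig == false]
9. n5.fin = "vqyxn"  ["v" ++ B.hot]
10. n6.lab = 9  [terminal]
11. n5.ok = "vqyxnp"  [A.fin ++ "p"]
12. n3.sig = false  [f.sig == false]
13. n7.env = -6  [terminal]
14. n8.live = 23  [d.env * -2 + 11]
15. n9.idx = false  [terminal]
16. n10.hot = "xx"  ["xx"]
17. n11.sig = false  [terminal]
18. n12.lab = 1  [terminal]
19. n13.env = 7  [terminal]
20. n10.sig = false  [d.env == h.lab]
21. n14.hot = "yq"  ["yq"]
22. n15.idx = true  [terminal]
23. n16.env = 30  [terminal]
24. n17.env = 29  [terminal]
25. n14.sig = true  [d₁.env == 29]
26. n8.mk = 25  [S.live * -2 + 71]
27. n8.idx = 19  [S.live - 4]
28. n2.ok = "yxnr"  [A.fin ++ "r"]
29. n1.ok = "yxnryx"  [A₁.ok ++ A₀.fin]
30. n18.live = -8  [S₀.live * 2 - 2]
31. n19.sig = true  [terminal]
32. n20.lab = 7  [terminal]
33. n18.mk = 11  [h.lab + 4]
34. n18.idx = -3  [S.live * 3 + 21]
35. n0.mk = 11  [S₁.idx + S₁.mk + 3]
36. n0.idx = -7  [S₁.mk - 18]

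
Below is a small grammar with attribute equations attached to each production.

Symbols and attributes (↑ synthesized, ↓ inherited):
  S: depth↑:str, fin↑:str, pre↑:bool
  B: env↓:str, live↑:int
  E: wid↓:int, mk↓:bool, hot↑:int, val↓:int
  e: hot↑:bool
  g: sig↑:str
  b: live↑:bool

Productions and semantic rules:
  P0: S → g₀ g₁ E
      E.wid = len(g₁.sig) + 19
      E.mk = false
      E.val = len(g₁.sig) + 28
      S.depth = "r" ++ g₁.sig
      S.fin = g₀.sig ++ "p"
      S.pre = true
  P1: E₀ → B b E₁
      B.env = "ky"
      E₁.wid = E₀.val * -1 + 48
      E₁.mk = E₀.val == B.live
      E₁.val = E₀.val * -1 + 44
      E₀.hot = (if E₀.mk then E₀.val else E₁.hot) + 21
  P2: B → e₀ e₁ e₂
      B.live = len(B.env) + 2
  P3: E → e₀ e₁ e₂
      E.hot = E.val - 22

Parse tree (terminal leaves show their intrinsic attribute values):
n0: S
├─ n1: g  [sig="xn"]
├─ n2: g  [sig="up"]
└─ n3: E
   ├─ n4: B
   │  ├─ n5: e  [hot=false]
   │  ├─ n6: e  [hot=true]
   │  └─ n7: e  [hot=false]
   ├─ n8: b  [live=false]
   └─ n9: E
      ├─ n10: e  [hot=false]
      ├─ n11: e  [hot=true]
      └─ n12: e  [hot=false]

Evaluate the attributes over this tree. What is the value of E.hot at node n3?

13

1. n1.sig = "xn"  [terminal]
2. n2.sig = "up"  [terminal]
3. n3.wid = 21  [len(g₁.sig) + 19]
4. n3.mk = false  [false]
5. n3.val = 30  [len(g₁.sig) + 28]
6. n4.env = "ky"  ["ky"]
7. n5.hot = false  [terminal]
8. n6.hot = true  [terminal]
9. n7.hot = false  [terminal]
10. n4.live = 4  [len(B.env) + 2]
11. n8.live = false  [terminal]
12. n9.wid = 18  [E₀.val * -1 + 48]
13. n9.mk = false  [E₀.val == B.live]
14. n9.val = 14  [E₀.val * -1 + 44]
15. n10.hot = false  [terminal]
16. n11.hot = true  [terminal]
17. n12.hot = false  [terminal]
18. n9.hot = -8  [E.val - 22]
19. n3.hot = 13  [(if E₀.mk then E₀.val else E₁.hot) + 21]
20. n0.depth = "rup"  ["r" ++ g₁.sig]
21. n0.fin = "xnp"  [g₀.sig ++ "p"]
22. n0.pre = true  [true]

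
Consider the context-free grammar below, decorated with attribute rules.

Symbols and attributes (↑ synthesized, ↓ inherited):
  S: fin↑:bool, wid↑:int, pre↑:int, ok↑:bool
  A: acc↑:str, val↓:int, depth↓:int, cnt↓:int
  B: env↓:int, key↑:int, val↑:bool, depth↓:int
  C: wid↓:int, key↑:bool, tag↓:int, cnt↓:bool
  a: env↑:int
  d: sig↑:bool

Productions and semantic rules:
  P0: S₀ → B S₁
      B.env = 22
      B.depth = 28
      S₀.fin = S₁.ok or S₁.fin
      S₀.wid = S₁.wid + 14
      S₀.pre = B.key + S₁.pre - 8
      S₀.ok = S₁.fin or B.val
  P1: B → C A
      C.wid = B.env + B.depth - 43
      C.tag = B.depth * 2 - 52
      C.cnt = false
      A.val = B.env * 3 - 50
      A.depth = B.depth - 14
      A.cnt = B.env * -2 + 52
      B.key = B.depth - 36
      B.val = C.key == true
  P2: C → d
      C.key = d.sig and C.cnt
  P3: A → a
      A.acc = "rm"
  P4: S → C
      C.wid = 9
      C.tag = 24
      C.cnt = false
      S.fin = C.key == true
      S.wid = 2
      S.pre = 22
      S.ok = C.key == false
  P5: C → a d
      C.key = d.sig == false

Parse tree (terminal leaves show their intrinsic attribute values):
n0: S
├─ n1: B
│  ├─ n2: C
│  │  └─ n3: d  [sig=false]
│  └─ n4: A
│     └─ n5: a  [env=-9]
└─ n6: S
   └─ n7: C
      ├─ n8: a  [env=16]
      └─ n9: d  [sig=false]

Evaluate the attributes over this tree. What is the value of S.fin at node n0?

1. n1.env = 22  [22]
2. n1.depth = 28  [28]
3. n2.wid = 7  [B.env + B.depth - 43]
4. n2.tag = 4  [B.depth * 2 - 52]
5. n2.cnt = false  [false]
6. n3.sig = false  [terminal]
7. n2.key = false  [d.sig and C.cnt]
8. n4.val = 16  [B.env * 3 - 50]
9. n4.depth = 14  [B.depth - 14]
10. n4.cnt = 8  [B.env * -2 + 52]
11. n5.env = -9  [terminal]
12. n4.acc = "rm"  ["rm"]
13. n1.key = -8  [B.depth - 36]
14. n1.val = false  [C.key == true]
15. n7.wid = 9  [9]
16. n7.tag = 24  [24]
17. n7.cnt = false  [false]
18. n8.env = 16  [terminal]
19. n9.sig = false  [terminal]
20. n7.key = true  [d.sig == false]
21. n6.fin = true  [C.key == true]
22. n6.wid = 2  [2]
23. n6.pre = 22  [22]
24. n6.ok = false  [C.key == false]
25. n0.fin = true  [S₁.ok or S₁.fin]
26. n0.wid = 16  [S₁.wid + 14]
27. n0.pre = 6  [B.key + S₁.pre - 8]
28. n0.ok = true  [S₁.fin or B.val]

true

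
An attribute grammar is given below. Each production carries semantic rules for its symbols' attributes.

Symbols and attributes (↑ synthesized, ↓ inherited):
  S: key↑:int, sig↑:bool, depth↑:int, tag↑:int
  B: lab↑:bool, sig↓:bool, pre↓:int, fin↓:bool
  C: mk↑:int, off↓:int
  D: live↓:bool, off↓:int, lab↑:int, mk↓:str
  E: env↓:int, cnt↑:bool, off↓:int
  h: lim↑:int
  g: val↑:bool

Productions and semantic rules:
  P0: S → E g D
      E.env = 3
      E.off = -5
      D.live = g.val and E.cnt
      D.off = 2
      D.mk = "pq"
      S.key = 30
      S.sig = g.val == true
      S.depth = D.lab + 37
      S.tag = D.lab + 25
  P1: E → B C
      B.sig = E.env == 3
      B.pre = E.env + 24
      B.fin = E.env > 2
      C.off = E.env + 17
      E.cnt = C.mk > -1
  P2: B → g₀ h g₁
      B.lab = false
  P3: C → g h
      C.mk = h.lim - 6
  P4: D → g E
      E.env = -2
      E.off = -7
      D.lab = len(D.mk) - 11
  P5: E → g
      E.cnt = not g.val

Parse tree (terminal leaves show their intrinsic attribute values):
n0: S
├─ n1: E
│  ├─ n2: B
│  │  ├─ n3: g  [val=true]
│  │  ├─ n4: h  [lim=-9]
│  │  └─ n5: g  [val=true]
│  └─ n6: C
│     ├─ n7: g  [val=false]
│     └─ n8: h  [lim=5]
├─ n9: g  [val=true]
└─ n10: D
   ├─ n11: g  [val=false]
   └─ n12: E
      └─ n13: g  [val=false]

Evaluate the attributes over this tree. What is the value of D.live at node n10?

1. n1.env = 3  [3]
2. n1.off = -5  [-5]
3. n2.sig = true  [E.env == 3]
4. n2.pre = 27  [E.env + 24]
5. n2.fin = true  [E.env > 2]
6. n3.val = true  [terminal]
7. n4.lim = -9  [terminal]
8. n5.val = true  [terminal]
9. n2.lab = false  [false]
10. n6.off = 20  [E.env + 17]
11. n7.val = false  [terminal]
12. n8.lim = 5  [terminal]
13. n6.mk = -1  [h.lim - 6]
14. n1.cnt = false  [C.mk > -1]
15. n9.val = true  [terminal]
16. n10.live = false  [g.val and E.cnt]
17. n10.off = 2  [2]
18. n10.mk = "pq"  ["pq"]
19. n11.val = false  [terminal]
20. n12.env = -2  [-2]
21. n12.off = -7  [-7]
22. n13.val = false  [terminal]
23. n12.cnt = true  [not g.val]
24. n10.lab = -9  [len(D.mk) - 11]
25. n0.key = 30  [30]
26. n0.sig = true  [g.val == true]
27. n0.depth = 28  [D.lab + 37]
28. n0.tag = 16  [D.lab + 25]

false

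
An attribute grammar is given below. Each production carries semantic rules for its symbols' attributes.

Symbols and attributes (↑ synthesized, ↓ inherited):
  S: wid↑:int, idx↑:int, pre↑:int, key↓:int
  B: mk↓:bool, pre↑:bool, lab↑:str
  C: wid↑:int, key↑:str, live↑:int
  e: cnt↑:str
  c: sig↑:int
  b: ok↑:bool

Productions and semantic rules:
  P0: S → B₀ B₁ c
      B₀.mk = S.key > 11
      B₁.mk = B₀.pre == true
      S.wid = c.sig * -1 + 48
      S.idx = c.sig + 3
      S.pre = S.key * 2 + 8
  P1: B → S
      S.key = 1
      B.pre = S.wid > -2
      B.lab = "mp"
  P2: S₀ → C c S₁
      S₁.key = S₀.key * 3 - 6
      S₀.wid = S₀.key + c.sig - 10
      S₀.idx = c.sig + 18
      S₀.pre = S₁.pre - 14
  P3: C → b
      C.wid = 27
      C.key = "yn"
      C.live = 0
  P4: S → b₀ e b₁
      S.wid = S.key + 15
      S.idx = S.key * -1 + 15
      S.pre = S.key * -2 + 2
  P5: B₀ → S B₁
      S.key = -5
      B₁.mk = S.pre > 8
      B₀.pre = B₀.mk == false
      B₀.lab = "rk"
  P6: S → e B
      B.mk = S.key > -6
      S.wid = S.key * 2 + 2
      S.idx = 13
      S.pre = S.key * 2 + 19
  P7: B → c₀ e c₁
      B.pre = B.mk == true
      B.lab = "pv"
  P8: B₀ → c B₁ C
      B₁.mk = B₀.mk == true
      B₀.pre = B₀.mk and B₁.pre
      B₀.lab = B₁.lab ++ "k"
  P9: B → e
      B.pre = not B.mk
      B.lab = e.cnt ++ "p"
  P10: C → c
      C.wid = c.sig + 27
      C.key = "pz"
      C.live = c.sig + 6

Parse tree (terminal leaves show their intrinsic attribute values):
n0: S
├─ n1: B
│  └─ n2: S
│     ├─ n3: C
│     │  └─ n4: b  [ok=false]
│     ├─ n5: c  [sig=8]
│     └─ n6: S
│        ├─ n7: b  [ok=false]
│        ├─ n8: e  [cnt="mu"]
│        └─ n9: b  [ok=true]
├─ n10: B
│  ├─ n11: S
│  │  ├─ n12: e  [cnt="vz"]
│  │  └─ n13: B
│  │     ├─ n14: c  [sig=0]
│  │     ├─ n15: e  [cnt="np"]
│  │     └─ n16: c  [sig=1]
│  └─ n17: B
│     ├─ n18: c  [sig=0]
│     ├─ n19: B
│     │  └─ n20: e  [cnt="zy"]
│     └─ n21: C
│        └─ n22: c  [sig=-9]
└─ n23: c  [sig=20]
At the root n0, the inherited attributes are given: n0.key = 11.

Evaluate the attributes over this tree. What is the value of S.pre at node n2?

1. n0.key = 11  [given at root]
2. n1.mk = false  [S.key > 11]
3. n2.key = 1  [1]
4. n4.ok = false  [terminal]
5. n3.wid = 27  [27]
6. n3.key = "yn"  ["yn"]
7. n3.live = 0  [0]
8. n5.sig = 8  [terminal]
9. n6.key = -3  [S₀.key * 3 - 6]
10. n7.ok = false  [terminal]
11. n8.cnt = "mu"  [terminal]
12. n9.ok = true  [terminal]
13. n6.wid = 12  [S.key + 15]
14. n6.idx = 18  [S.key * -1 + 15]
15. n6.pre = 8  [S.key * -2 + 2]
16. n2.wid = -1  [S₀.key + c.sig - 10]
17. n2.idx = 26  [c.sig + 18]
18. n2.pre = -6  [S₁.pre - 14]
19. n1.pre = true  [S.wid > -2]
20. n1.lab = "mp"  ["mp"]
21. n10.mk = true  [B₀.pre == true]
22. n11.key = -5  [-5]
23. n12.cnt = "vz"  [terminal]
24. n13.mk = true  [S.key > -6]
25. n14.sig = 0  [terminal]
26. n15.cnt = "np"  [terminal]
27. n16.sig = 1  [terminal]
28. n13.pre = true  [B.mk == true]
29. n13.lab = "pv"  ["pv"]
30. n11.wid = -8  [S.key * 2 + 2]
31. n11.idx = 13  [13]
32. n11.pre = 9  [S.key * 2 + 19]
33. n17.mk = true  [S.pre > 8]
34. n18.sig = 0  [terminal]
35. n19.mk = true  [B₀.mk == true]
36. n20.cnt = "zy"  [terminal]
37. n19.pre = false  [not B.mk]
38. n19.lab = "zyp"  [e.cnt ++ "p"]
39. n22.sig = -9  [terminal]
40. n21.wid = 18  [c.sig + 27]
41. n21.key = "pz"  ["pz"]
42. n21.live = -3  [c.sig + 6]
43. n17.pre = false  [B₀.mk and B₁.pre]
44. n17.lab = "zypk"  [B₁.lab ++ "k"]
45. n10.pre = false  [B₀.mk == false]
46. n10.lab = "rk"  ["rk"]
47. n23.sig = 20  [terminal]
48. n0.wid = 28  [c.sig * -1 + 48]
49. n0.idx = 23  [c.sig + 3]
50. n0.pre = 30  [S.key * 2 + 8]

-6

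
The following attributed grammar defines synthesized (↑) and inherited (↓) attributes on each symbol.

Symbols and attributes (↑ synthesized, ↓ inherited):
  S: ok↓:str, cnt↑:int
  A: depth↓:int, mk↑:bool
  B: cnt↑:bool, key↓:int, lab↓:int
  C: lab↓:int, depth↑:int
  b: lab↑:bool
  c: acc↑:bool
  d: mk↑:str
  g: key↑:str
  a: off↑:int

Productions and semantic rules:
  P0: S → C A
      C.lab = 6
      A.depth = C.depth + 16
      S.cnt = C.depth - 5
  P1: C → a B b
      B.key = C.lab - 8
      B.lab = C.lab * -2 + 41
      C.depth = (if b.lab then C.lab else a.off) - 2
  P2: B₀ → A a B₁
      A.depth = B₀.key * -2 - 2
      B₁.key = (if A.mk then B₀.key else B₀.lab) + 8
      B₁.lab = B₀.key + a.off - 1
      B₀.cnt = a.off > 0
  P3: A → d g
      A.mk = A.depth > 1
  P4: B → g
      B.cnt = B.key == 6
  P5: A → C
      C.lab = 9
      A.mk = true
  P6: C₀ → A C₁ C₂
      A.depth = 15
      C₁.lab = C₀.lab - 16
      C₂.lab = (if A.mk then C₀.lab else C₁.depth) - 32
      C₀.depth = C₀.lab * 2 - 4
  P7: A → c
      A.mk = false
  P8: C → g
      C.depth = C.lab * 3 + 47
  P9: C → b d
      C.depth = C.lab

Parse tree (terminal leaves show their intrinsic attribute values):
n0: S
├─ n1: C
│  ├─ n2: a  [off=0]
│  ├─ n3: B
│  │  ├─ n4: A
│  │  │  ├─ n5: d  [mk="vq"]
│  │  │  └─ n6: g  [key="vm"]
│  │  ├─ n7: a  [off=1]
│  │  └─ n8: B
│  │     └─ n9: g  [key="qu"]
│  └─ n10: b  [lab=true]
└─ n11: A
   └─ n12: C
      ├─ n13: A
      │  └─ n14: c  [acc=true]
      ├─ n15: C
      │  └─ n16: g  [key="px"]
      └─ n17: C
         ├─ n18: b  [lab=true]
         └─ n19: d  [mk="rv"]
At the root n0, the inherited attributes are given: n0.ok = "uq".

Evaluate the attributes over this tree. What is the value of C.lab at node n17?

-6

1. n0.ok = "uq"  [given at root]
2. n1.lab = 6  [6]
3. n2.off = 0  [terminal]
4. n3.key = -2  [C.lab - 8]
5. n3.lab = 29  [C.lab * -2 + 41]
6. n4.depth = 2  [B₀.key * -2 - 2]
7. n5.mk = "vq"  [terminal]
8. n6.key = "vm"  [terminal]
9. n4.mk = true  [A.depth > 1]
10. n7.off = 1  [terminal]
11. n8.key = 6  [(if A.mk then B₀.key else B₀.lab) + 8]
12. n8.lab = -2  [B₀.key + a.off - 1]
13. n9.key = "qu"  [terminal]
14. n8.cnt = true  [B.key == 6]
15. n3.cnt = true  [a.off > 0]
16. n10.lab = true  [terminal]
17. n1.depth = 4  [(if b.lab then C.lab else a.off) - 2]
18. n11.depth = 20  [C.depth + 16]
19. n12.lab = 9  [9]
20. n13.depth = 15  [15]
21. n14.acc = true  [terminal]
22. n13.mk = false  [false]
23. n15.lab = -7  [C₀.lab - 16]
24. n16.key = "px"  [terminal]
25. n15.depth = 26  [C.lab * 3 + 47]
26. n17.lab = -6  [(if A.mk then C₀.lab else C₁.depth) - 32]
27. n18.lab = true  [terminal]
28. n19.mk = "rv"  [terminal]
29. n17.depth = -6  [C.lab]
30. n12.depth = 14  [C₀.lab * 2 - 4]
31. n11.mk = true  [true]
32. n0.cnt = -1  [C.depth - 5]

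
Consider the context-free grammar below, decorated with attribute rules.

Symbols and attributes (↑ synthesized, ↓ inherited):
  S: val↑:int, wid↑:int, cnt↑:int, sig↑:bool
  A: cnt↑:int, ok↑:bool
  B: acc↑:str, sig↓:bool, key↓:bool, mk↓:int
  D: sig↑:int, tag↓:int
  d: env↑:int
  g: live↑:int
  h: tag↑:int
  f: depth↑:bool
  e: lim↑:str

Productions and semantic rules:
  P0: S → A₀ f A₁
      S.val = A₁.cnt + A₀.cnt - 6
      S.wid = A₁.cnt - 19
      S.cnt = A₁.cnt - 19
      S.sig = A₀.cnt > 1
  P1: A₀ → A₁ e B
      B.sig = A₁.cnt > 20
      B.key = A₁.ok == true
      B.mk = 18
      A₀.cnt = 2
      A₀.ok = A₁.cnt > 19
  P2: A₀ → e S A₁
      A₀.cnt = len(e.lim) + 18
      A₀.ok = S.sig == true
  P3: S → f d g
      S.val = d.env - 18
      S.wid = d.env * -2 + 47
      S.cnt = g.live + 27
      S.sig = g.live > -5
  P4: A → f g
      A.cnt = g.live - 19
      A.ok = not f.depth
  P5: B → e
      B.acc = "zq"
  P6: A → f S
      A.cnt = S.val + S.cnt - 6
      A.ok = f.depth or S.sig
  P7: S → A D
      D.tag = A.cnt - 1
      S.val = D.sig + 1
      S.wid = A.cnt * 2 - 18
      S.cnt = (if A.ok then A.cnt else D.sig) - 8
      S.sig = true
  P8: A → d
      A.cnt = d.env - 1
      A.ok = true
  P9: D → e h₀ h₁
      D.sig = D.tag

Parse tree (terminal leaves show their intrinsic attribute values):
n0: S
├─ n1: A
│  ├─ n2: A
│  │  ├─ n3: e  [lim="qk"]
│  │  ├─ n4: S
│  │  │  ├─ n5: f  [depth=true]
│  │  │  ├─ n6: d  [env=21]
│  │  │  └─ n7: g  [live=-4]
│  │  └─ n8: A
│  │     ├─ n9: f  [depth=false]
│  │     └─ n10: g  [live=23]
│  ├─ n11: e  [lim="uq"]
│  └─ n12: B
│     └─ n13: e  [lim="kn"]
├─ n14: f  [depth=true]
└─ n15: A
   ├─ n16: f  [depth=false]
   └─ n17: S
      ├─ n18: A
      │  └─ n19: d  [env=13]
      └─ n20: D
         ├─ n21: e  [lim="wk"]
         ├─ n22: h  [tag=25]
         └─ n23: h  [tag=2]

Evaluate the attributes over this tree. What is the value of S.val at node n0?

1. n3.lim = "qk"  [terminal]
2. n5.depth = true  [terminal]
3. n6.env = 21  [terminal]
4. n7.live = -4  [terminal]
5. n4.val = 3  [d.env - 18]
6. n4.wid = 5  [d.env * -2 + 47]
7. n4.cnt = 23  [g.live + 27]
8. n4.sig = true  [g.live > -5]
9. n9.depth = false  [terminal]
10. n10.live = 23  [terminal]
11. n8.cnt = 4  [g.live - 19]
12. n8.ok = true  [not f.depth]
13. n2.cnt = 20  [len(e.lim) + 18]
14. n2.ok = true  [S.sig == true]
15. n11.lim = "uq"  [terminal]
16. n12.sig = false  [A₁.cnt > 20]
17. n12.key = true  [A₁.ok == true]
18. n12.mk = 18  [18]
19. n13.lim = "kn"  [terminal]
20. n12.acc = "zq"  ["zq"]
21. n1.cnt = 2  [2]
22. n1.ok = true  [A₁.cnt > 19]
23. n14.depth = true  [terminal]
24. n16.depth = false  [terminal]
25. n19.env = 13  [terminal]
26. n18.cnt = 12  [d.env - 1]
27. n18.ok = true  [true]
28. n20.tag = 11  [A.cnt - 1]
29. n21.lim = "wk"  [terminal]
30. n22.tag = 25  [terminal]
31. n23.tag = 2  [terminal]
32. n20.sig = 11  [D.tag]
33. n17.val = 12  [D.sig + 1]
34. n17.wid = 6  [A.cnt * 2 - 18]
35. n17.cnt = 4  [(if A.ok then A.cnt else D.sig) - 8]
36. n17.sig = true  [true]
37. n15.cnt = 10  [S.val + S.cnt - 6]
38. n15.ok = true  [f.depth or S.sig]
39. n0.val = 6  [A₁.cnt + A₀.cnt - 6]
40. n0.wid = -9  [A₁.cnt - 19]
41. n0.cnt = -9  [A₁.cnt - 19]
42. n0.sig = true  [A₀.cnt > 1]

6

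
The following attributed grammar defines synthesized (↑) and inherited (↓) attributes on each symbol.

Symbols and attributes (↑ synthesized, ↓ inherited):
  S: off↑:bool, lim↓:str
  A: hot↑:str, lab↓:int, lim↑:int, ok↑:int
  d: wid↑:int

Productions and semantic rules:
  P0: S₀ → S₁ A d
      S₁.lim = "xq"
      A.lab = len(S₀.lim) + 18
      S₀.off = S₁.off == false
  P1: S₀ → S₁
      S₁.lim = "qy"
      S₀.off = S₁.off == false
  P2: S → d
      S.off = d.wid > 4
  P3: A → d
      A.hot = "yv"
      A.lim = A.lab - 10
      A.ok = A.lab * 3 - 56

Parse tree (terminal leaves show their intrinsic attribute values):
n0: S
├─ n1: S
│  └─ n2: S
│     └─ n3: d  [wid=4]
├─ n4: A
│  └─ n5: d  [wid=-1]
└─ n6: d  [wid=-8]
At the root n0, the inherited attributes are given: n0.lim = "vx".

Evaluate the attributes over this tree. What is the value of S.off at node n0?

1. n0.lim = "vx"  [given at root]
2. n1.lim = "xq"  ["xq"]
3. n2.lim = "qy"  ["qy"]
4. n3.wid = 4  [terminal]
5. n2.off = false  [d.wid > 4]
6. n1.off = true  [S₁.off == false]
7. n4.lab = 20  [len(S₀.lim) + 18]
8. n5.wid = -1  [terminal]
9. n4.hot = "yv"  ["yv"]
10. n4.lim = 10  [A.lab - 10]
11. n4.ok = 4  [A.lab * 3 - 56]
12. n6.wid = -8  [terminal]
13. n0.off = false  [S₁.off == false]

false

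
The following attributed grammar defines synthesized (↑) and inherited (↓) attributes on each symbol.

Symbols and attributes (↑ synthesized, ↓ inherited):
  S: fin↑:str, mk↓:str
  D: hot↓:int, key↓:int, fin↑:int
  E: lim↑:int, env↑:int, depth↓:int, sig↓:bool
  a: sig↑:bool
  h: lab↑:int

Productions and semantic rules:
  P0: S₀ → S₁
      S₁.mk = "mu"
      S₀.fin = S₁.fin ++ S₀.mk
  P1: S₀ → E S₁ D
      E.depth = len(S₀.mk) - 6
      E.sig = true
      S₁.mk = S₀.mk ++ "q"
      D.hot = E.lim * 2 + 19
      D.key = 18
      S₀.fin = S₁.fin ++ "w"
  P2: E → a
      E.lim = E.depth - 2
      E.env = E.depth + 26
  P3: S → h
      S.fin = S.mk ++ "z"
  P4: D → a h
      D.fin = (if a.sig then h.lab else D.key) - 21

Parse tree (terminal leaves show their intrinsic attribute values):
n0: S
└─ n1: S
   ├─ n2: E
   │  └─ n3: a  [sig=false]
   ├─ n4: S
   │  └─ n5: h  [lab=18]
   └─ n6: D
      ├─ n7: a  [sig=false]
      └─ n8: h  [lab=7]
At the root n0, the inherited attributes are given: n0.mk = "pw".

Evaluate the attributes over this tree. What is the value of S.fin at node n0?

1. n0.mk = "pw"  [given at root]
2. n1.mk = "mu"  ["mu"]
3. n2.depth = -4  [len(S₀.mk) - 6]
4. n2.sig = true  [true]
5. n3.sig = false  [terminal]
6. n2.lim = -6  [E.depth - 2]
7. n2.env = 22  [E.depth + 26]
8. n4.mk = "muq"  [S₀.mk ++ "q"]
9. n5.lab = 18  [terminal]
10. n4.fin = "muqz"  [S.mk ++ "z"]
11. n6.hot = 7  [E.lim * 2 + 19]
12. n6.key = 18  [18]
13. n7.sig = false  [terminal]
14. n8.lab = 7  [terminal]
15. n6.fin = -3  [(if a.sig then h.lab else D.key) - 21]
16. n1.fin = "muqzw"  [S₁.fin ++ "w"]
17. n0.fin = "muqzwpw"  [S₁.fin ++ S₀.mk]

"muqzwpw"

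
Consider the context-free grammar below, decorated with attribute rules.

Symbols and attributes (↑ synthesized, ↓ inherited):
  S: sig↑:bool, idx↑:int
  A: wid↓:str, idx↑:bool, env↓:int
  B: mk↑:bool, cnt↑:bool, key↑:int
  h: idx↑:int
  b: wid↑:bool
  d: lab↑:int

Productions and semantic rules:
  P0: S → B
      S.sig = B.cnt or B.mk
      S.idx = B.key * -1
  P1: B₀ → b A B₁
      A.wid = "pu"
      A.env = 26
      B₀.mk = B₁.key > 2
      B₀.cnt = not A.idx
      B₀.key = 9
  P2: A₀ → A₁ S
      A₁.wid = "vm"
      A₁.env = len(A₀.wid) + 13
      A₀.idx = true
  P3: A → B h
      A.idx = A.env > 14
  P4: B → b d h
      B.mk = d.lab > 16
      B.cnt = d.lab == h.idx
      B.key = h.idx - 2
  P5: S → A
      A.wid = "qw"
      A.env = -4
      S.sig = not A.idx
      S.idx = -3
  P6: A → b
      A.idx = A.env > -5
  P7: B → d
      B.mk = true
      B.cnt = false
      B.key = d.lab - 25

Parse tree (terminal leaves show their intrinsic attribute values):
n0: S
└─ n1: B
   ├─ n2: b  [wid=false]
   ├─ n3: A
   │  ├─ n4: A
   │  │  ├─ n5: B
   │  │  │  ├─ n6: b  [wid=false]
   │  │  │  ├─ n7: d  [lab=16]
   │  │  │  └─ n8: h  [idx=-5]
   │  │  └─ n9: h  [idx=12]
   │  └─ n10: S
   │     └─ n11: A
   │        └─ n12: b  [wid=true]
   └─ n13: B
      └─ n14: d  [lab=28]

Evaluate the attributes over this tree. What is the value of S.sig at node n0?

1. n2.wid = false  [terminal]
2. n3.wid = "pu"  ["pu"]
3. n3.env = 26  [26]
4. n4.wid = "vm"  ["vm"]
5. n4.env = 15  [len(A₀.wid) + 13]
6. n6.wid = false  [terminal]
7. n7.lab = 16  [terminal]
8. n8.idx = -5  [terminal]
9. n5.mk = false  [d.lab > 16]
10. n5.cnt = false  [d.lab == h.idx]
11. n5.key = -7  [h.idx - 2]
12. n9.idx = 12  [terminal]
13. n4.idx = true  [A.env > 14]
14. n11.wid = "qw"  ["qw"]
15. n11.env = -4  [-4]
16. n12.wid = true  [terminal]
17. n11.idx = true  [A.env > -5]
18. n10.sig = false  [not A.idx]
19. n10.idx = -3  [-3]
20. n3.idx = true  [true]
21. n14.lab = 28  [terminal]
22. n13.mk = true  [true]
23. n13.cnt = false  [false]
24. n13.key = 3  [d.lab - 25]
25. n1.mk = true  [B₁.key > 2]
26. n1.cnt = false  [not A.idx]
27. n1.key = 9  [9]
28. n0.sig = true  [B.cnt or B.mk]
29. n0.idx = -9  [B.key * -1]

true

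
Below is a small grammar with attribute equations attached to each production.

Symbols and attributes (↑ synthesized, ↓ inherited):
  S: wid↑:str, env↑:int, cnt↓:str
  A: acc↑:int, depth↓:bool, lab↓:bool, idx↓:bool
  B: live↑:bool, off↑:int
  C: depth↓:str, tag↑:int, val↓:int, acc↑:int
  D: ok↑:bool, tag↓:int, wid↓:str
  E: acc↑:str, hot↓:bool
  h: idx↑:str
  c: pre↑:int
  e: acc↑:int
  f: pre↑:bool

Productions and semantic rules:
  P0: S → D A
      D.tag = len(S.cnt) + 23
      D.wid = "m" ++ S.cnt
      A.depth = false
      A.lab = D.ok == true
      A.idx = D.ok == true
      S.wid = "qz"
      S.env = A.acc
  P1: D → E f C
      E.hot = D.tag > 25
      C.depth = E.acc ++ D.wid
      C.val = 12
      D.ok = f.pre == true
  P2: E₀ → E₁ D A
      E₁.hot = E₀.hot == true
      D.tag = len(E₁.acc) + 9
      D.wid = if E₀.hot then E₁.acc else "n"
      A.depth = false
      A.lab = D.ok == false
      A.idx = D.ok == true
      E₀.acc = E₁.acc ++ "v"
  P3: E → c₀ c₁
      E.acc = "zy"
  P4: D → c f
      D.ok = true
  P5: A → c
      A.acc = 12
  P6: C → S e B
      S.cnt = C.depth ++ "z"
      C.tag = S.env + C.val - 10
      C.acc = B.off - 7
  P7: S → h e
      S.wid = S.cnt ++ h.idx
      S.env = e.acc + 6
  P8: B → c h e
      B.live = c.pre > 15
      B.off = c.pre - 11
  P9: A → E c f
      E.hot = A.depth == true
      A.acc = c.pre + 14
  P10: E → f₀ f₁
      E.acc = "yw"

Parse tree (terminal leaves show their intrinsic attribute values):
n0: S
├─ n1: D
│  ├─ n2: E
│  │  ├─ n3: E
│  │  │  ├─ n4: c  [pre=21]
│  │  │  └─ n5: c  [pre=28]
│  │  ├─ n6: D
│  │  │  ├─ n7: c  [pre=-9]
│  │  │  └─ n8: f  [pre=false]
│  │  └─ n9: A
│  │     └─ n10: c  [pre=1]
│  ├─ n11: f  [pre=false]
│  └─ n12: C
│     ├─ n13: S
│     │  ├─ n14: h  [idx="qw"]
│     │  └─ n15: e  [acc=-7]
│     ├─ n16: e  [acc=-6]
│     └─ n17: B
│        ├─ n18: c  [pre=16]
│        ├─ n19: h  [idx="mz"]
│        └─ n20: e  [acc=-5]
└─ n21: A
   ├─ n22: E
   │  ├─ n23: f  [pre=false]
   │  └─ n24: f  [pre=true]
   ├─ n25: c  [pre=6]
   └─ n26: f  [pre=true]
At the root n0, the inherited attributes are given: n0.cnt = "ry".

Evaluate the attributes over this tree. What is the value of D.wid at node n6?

"n"

1. n0.cnt = "ry"  [given at root]
2. n1.tag = 25  [len(S.cnt) + 23]
3. n1.wid = "mry"  ["m" ++ S.cnt]
4. n2.hot = false  [D.tag > 25]
5. n3.hot = false  [E₀.hot == true]
6. n4.pre = 21  [terminal]
7. n5.pre = 28  [terminal]
8. n3.acc = "zy"  ["zy"]
9. n6.tag = 11  [len(E₁.acc) + 9]
10. n6.wid = "n"  [if E₀.hot then E₁.acc else "n"]
11. n7.pre = -9  [terminal]
12. n8.pre = false  [terminal]
13. n6.ok = true  [true]
14. n9.depth = false  [false]
15. n9.lab = false  [D.ok == false]
16. n9.idx = true  [D.ok == true]
17. n10.pre = 1  [terminal]
18. n9.acc = 12  [12]
19. n2.acc = "zyv"  [E₁.acc ++ "v"]
20. n11.pre = false  [terminal]
21. n12.depth = "zyvmry"  [E.acc ++ D.wid]
22. n12.val = 12  [12]
23. n13.cnt = "zyvmryz"  [C.depth ++ "z"]
24. n14.idx = "qw"  [terminal]
25. n15.acc = -7  [terminal]
26. n13.wid = "zyvmryzqw"  [S.cnt ++ h.idx]
27. n13.env = -1  [e.acc + 6]
28. n16.acc = -6  [terminal]
29. n18.pre = 16  [terminal]
30. n19.idx = "mz"  [terminal]
31. n20.acc = -5  [terminal]
32. n17.live = true  [c.pre > 15]
33. n17.off = 5  [c.pre - 11]
34. n12.tag = 1  [S.env + C.val - 10]
35. n12.acc = -2  [B.off - 7]
36. n1.ok = false  [f.pre == true]
37. n21.depth = false  [false]
38. n21.lab = false  [D.ok == true]
39. n21.idx = false  [D.ok == true]
40. n22.hot = false  [A.depth == true]
41. n23.pre = false  [terminal]
42. n24.pre = true  [terminal]
43. n22.acc = "yw"  ["yw"]
44. n25.pre = 6  [terminal]
45. n26.pre = true  [terminal]
46. n21.acc = 20  [c.pre + 14]
47. n0.wid = "qz"  ["qz"]
48. n0.env = 20  [A.acc]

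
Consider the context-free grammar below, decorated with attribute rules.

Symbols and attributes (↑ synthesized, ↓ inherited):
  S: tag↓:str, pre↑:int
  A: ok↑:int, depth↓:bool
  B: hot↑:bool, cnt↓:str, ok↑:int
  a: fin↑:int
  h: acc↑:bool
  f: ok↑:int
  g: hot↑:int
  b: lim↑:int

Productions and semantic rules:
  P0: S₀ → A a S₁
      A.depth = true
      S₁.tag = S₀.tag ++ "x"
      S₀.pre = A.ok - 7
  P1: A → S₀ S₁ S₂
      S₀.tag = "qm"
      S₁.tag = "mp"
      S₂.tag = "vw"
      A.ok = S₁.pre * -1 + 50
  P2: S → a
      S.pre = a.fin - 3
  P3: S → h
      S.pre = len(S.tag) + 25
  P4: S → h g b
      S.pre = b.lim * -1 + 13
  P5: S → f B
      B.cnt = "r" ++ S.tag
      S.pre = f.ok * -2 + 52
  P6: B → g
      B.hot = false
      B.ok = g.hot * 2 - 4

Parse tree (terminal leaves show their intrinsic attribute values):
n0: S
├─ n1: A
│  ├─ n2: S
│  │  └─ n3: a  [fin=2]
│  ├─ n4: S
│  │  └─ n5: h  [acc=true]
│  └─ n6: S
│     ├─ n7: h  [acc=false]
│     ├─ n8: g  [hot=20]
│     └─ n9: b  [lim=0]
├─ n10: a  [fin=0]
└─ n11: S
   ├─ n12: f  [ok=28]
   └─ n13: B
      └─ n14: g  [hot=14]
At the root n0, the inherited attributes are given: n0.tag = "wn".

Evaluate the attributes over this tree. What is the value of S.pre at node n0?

16

1. n0.tag = "wn"  [given at root]
2. n1.depth = true  [true]
3. n2.tag = "qm"  ["qm"]
4. n3.fin = 2  [terminal]
5. n2.pre = -1  [a.fin - 3]
6. n4.tag = "mp"  ["mp"]
7. n5.acc = true  [terminal]
8. n4.pre = 27  [len(S.tag) + 25]
9. n6.tag = "vw"  ["vw"]
10. n7.acc = false  [terminal]
11. n8.hot = 20  [terminal]
12. n9.lim = 0  [terminal]
13. n6.pre = 13  [b.lim * -1 + 13]
14. n1.ok = 23  [S₁.pre * -1 + 50]
15. n10.fin = 0  [terminal]
16. n11.tag = "wnx"  [S₀.tag ++ "x"]
17. n12.ok = 28  [terminal]
18. n13.cnt = "rwnx"  ["r" ++ S.tag]
19. n14.hot = 14  [terminal]
20. n13.hot = false  [false]
21. n13.ok = 24  [g.hot * 2 - 4]
22. n11.pre = -4  [f.ok * -2 + 52]
23. n0.pre = 16  [A.ok - 7]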